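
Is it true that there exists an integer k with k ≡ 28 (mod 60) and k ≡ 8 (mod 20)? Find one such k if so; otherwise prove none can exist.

k = 28

The moduli are not coprime: gcd(60, 20) = 20. Compatibility requires 20 ∣ (8 − 28) = -20, which holds, so solutions exist.
In fact k = 28 itself already satisfies 28 mod 20 = 8.
Verify: 28 = 0·60 + 28 and 28 = 1·20 + 8. ✓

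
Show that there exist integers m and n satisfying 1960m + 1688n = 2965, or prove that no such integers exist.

No such integers exist.

gcd(1960, 1688) = 8, so every integer of the form 1960m + 1688n is a multiple of 8.
But 2965 = 8·370 + 5, so 8 ∤ 2965.
Therefore 1960m + 1688n = 2965 has no solution in integers.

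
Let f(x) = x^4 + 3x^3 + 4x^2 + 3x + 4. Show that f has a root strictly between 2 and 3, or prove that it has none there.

f(2) = 66 and f(3) = 211, both positive, so a sign-change argument is unavailable; we show f keeps this sign on the whole interval.
Shift to the endpoint 2: with x = 2 + u (0 < u < 1), one computes f(2 + u) = u^4 + 11u^3 + 46u^2 + 87u + 66.
The nonzero coefficients here are all positive, so for u > 0 every term is positive (or zero), and the constant term 66 is strictly positive.
So f is strictly positive on (2, 3); no root exists in the interval.

f has no root in that interval.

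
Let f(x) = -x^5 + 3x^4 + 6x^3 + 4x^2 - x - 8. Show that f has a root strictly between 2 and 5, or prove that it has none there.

Such a root exists.

f(2) = 70 and f(5) = -413, which have opposite signs.
Since f is a polynomial it is continuous on [2, 5].
By the Intermediate Value Theorem f must vanish at some point of (2, 5).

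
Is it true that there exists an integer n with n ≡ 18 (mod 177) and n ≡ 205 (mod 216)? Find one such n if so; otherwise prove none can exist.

No, no such integer exists.

Both moduli are multiples of 3 = gcd(177, 216), so any solution would satisfy n ≡ 18 and n ≡ 205 modulo 3 simultaneously.
These are incompatible: 18 − 205 = -187 is not divisible by 3.
Therefore no such n exists.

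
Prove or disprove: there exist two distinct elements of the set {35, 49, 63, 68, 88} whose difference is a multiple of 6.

No such pair exists.

Residues mod 6: 35↦5, 49↦1, 63↦3, 68↦2, 88↦4.
These 5 residues are pairwise different, hence no difference of two elements is divisible by 6.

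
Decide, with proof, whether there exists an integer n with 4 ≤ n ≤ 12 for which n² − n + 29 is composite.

n = 10

At n = 10: 10² − 10 + 29 = 119 = 7·17, which is composite.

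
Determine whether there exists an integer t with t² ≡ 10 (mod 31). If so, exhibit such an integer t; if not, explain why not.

t = 14 works: 14² = 196, and 196 − 10 = 186 = 6·31.

t = 14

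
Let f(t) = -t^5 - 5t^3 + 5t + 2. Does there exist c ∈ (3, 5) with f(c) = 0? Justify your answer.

f(3) = -361 and f(5) = -3723, both negative, so a sign-change argument is unavailable; we show f keeps this sign on the whole interval.
Shift to the endpoint 3: with t = 3 + u (0 < u < 2), one computes f(3 + u) = -u^5 - 15u^4 - 95u^3 - 315u^2 - 535u - 361.
The nonzero coefficients here are all negative, so for u > 0 every term is negative (or zero), and the constant term -361 is strictly negative.
Therefore f(t) < 0 throughout (3, 5), and f has no zero there.

f has no root in that interval.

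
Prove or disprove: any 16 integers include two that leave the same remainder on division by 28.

Try 16 consecutive integers, 78, 79, …, 93. Their remainders mod 28 are 22, 23, 24, 25, 26, 27, 0, 1, 2, 3, 4, 5, 6, 7, 8, 9 — pairwise different, as any 16 ≤ 28 consecutive integers have distinct residues.
So no two of them leave the same remainder on division by 28; the claim fails for this set.

No, the set {78, 79, 80, 81, 82, 83, 84, 85, 86, 87, 88, 89, 90, 91, 92, 93} is a counterexample.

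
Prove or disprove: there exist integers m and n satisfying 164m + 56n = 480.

Every value of 164m + 56n is a multiple of gcd(164, 56) = 4; since 4 ∣ 480, solutions exist.
Dividing through by 4 reduces the equation to 41m + 14n = 120.
Euclidean algorithm: 41 = 2·14 + 13, 14 = 1·13 + 1, 13 = 13·1 + 0.
Working back up the chain: 1 = 14 − 1·13 = 14 − (41 − 2·14) = −41 + 3·14. So 41·(-1) + 14·3 = 1.
Multiplying through by 120: m = (-1)·120 = -120, n = 3·120 = 360 is a solution.
Adding 9·14 to m and subtracting 9·41 from n gives the tidier solution (6, -9).
Check: 164·6 + 56·(-9) = 984 − 504 = 480. ✓

m = 6, n = -9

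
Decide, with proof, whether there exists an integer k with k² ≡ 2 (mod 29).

No, no such integer exists.

29 is prime, so by Euler's criterion 2 is a square mod 29 iff 2^((29−1)/2) = 2^14 ≡ 1 (mod 29).
Repeated squaring mod 29: 2^2 = 4 ≡ 4; 2^4 ≡ 4² = 16 ≡ 16; 2^8 ≡ 16² = 256 ≡ 24.
Since 14 = 8 + 4 + 2, 2^14 ≡ 24 · 16 · 4; multiplying out mod 29: 24·16 = 384 ≡ 7, then 7·4 = 28 ≡ 28. Thus 2^14 ≡ 28 ≡ −1 (mod 29).
The value −1 means 2 is a non-residue modulo 29, so k² ≡ 2 (mod 29) is impossible.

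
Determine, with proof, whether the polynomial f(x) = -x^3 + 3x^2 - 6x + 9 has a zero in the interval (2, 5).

f(2) = 1 and f(5) = -71, which have opposite signs.
As a polynomial, f is continuous on every closed interval.
By the Intermediate Value Theorem f must vanish at some point of (2, 5).

Such a root exists.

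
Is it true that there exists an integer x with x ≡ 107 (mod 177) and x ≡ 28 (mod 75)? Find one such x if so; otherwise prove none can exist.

No such integer exists.

Both moduli are multiples of 3 = gcd(177, 75), so any solution would satisfy x ≡ 107 and x ≡ 28 modulo 3 simultaneously.
These are incompatible: 107 − 28 = 79 is not divisible by 3.
So no integer satisfies both congruences.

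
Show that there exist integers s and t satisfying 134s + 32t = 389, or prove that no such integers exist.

gcd(134, 32) = 2, so every integer of the form 134s + 32t is a multiple of 2.
But 389 = 2·194 + 1, so 2 ∤ 389.
Therefore 134s + 32t = 389 has no solution in integers.

There are no such integers.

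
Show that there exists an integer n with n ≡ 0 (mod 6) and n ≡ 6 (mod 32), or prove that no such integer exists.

gcd(6, 32) = 2. A simultaneous solution exists iff 0 ≡ 6 (mod 2); here 0 mod 2 = 0 = 6 mod 2, so it does.
The integers ≡ 0 (mod 6) are 0, 6, …; their remainders mod 32 are 0, 6, so n = 6 is the first that is ≡ 6 (mod 32).
Verify: 6 = 1·6 + 0 and 6 = 0·32 + 6. ✓

n = 6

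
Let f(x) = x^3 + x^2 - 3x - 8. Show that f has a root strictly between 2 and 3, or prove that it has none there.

Yes, f has a root in the interval.

f(2) = -2 and f(3) = 19, which have opposite signs.
As a polynomial, f is continuous on every closed interval.
By the Intermediate Value Theorem f must vanish at some point of (2, 3).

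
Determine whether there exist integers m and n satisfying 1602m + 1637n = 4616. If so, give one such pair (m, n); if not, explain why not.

1602 and 1637 are coprime, so 1602m + 1637n ranges over all of ℤ.
Euclidean algorithm: 1637 = 1·1602 + 35, 1602 = 45·35 + 27, 35 = 1·27 + 8, 27 = 3·8 + 3, 8 = 2·3 + 2, 3 = 1·2 + 1, 2 = 2·1 + 0.
Working back up the chain: 1 = 3 − 1·2 = 3 − (8 − 2·3) = −8 + 3·3 = −8 + 3·(27 − 3·8) = 3·27 − 10·8 = 3·27 − 10·(35 − 1·27) = −10·35 + 13·27 = −10·35 + 13·(1602 − 45·35) = 13·1602 − 595·35 = 13·1602 − 595·(1637 − 1·1602) = −595·1637 + 608·1602. So 1602·608 + 1637·(-595) = 1.
Multiplying through by 4616: m = 608·4616 = 2806528, n = (-595)·4616 = -2746520 is a solution.
Subtracting 1714·1637 from m and adding 1714·1602 to n gives the tidier solution (710, -692).
Check: 1602·710 + 1637·(-692) = 1137420 − 1132804 = 4616. ✓

m = 710, n = -692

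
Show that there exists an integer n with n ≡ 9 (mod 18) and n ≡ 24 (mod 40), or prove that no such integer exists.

No such integer exists.

Reduce both congruences modulo 2, which divides 18 and 40: they say n ≡ 9 (mod 2) and n ≡ 24 (mod 2).
However 9 ≡ 1 and 24 ≡ 0 (mod 2), and 1 ≠ 0.
So no integer satisfies both congruences.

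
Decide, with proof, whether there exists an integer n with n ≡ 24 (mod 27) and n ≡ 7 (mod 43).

gcd(27, 43) = 1, so the Chinese Remainder Theorem guarantees exactly one residue class mod 1161 satisfying both.
Write n = 24 + 27t and require 24 + 27t ≡ 7 (mod 43), i.e. 27t ≡ 26 (mod 43).
Since 27·8 = 216 = 5·43 + 1, the inverse of 27 mod 43 is 8.
Therefore t ≡ 8·26 = 208 ≡ 36 (mod 43).
With t = 36: n = 24 + 27·36 = 996.
Verify: 996 = 36·27 + 24 and 996 = 23·43 + 7. ✓

n = 996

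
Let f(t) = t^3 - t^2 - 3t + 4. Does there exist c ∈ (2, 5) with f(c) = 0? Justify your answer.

No.

The endpoint values f(2) = 2 and f(5) = 89 are both positive. Claim: f(t) > 0 for every t in (2, 5).
Substitute t = 2 + u, where 0 < u < 3 on the interval. Expanding, f(2 + u) = u^3 + 5u^2 + 5u + 2.
All 4 nonzero coefficients of this polynomial in u are positive; hence for u > 0 the value is a sum of positive terms (the constant 2 among them).
Therefore f(t) > 0 throughout (2, 5), and f has no zero there.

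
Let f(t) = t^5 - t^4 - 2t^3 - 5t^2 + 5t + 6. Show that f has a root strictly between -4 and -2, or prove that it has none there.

The endpoint values f(-4) = -1246 and f(-2) = -56 are both negative. Claim: f(t) < 0 for every t in (-4, -2).
Substitute t = -2 − u, where 0 < u < 2 on the interval. Expanding, f(-2 − u) = -u^5 - 11u^4 - 46u^3 - 97u^2 - 113u - 56.
The nonzero coefficients here are all negative, so for u > 0 every term is negative (or zero), and the constant term -56 is strictly negative.
So f is strictly negative on (-4, -2); no root exists in the interval.

f has no root in that interval.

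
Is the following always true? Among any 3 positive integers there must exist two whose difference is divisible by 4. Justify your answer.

Try 3 consecutive integers, 2, 3, 4. Their remainders mod 4 are 2, 3, 0 — pairwise different, as any 3 ≤ 4 consecutive integers have distinct residues.
The differences between them range over 1, …, 2, none of which is divisible by 4.

No, the set {2, 3, 4} is a counterexample.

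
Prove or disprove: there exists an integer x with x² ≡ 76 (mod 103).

Take x = 73. Then 73² = 5329 = 51·103 + 76, so 73² ≡ 76 (mod 103).

x = 73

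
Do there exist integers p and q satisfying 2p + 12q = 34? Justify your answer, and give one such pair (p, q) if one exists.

Every value of 2p + 12q is a multiple of gcd(2, 12) = 2; since 2 ∣ 34, solutions exist.
Dividing through by 2 reduces the equation to 1p + 6q = 17.
With a unit coefficient on p, (p, q) = (17, 0) is an immediate solution.
Subtracting 2·6 from p and adding 2·1 to q gives the tidier solution (5, 2).
Indeed 2·5 + 12·2 = 10 + 24 = 34.

p = 5, q = 2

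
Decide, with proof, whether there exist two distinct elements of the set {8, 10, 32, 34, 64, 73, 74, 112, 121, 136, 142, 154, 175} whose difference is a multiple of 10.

32 and 112 are such a pair.

Reduce each element mod 10: 8↦8, 10↦0, 32↦2, 34↦4, 64↦4, 73↦3, 74↦4, 112↦2, 121↦1, 136↦6, 142↦2, 154↦4, 175↦5. The residue 2 repeats (at 32 and 112), and 112 − 32 = 80 = 8·10.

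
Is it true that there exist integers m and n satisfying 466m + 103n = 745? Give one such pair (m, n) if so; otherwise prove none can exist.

Since gcd(466, 103) = 1, every integer is an integer combination of 466 and 103.
Dividing repeatedly: 466 = 4·103 + 54, 103 = 1·54 + 49, 54 = 1·49 + 5, 49 = 9·5 + 4, 5 = 1·4 + 1, 4 = 4·1 + 0.
Unwinding: 1 = 5 − 1·4 = 5 − (49 − 9·5) = −49 + 10·5 = −49 + 10·(54 − 1·49) = 10·54 − 11·49 = 10·54 − 11·(103 − 1·54) = −11·103 + 21·54 = −11·103 + 21·(466 − 4·103) = 21·466 − 95·103, i.e. 466·21 + 103·(-95) = 1.
Scaling by 745 gives the particular solution (m, n) = (15645, -70775).
The general solution is m = 15645 + 103k, n = -70775 − 466k; taking k = -151 gives the smaller pair m = 92, n = -409.
Indeed 466·92 + 103·(-409) = 42872 − 42127 = 745.

m = 92, n = -409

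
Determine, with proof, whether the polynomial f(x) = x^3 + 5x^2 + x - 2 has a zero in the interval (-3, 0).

Yes, f has a root in the interval.

f(-3) = 13 and f(0) = -2, which have opposite signs.
f is continuous everywhere (it is a polynomial), in particular on [-3, 0].
By the Intermediate Value Theorem, f takes the value 0 somewhere in the open interval.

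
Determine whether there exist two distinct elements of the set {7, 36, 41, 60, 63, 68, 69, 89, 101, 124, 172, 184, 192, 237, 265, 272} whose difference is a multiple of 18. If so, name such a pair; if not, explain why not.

No such pair exists.

Residues mod 18: 7↦7, 36↦0, 41↦5, 60↦6, 63↦9, 68↦14, 69↦15, 89↦17, 101↦11, 124↦16, 172↦10, 184↦4, 192↦12, 237↦3, 265↦13, 272↦2.
No residue repeats among the 16 elements, so no pair has difference ≡ 0 (mod 18).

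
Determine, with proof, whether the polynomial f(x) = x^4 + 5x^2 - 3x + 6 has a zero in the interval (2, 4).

No such root exists.

The endpoint values f(2) = 36 and f(4) = 330 are both positive. Claim: f(x) > 0 for every x in (2, 4).
Shift to the endpoint 2: with x = 2 + u (0 < u < 2), one computes f(2 + u) = u^4 + 8u^3 + 29u^2 + 49u + 36.
The nonzero coefficients here are all positive, so for u > 0 every term is positive (or zero), and the constant term 36 is strictly positive.
Therefore f(x) > 0 throughout (2, 4), and f has no zero there.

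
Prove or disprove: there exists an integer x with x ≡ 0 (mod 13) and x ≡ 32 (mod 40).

The moduli 13 and 40 are coprime, so by the Chinese Remainder Theorem a unique solution modulo 520 exists.
Any solution of the first congruence is x = 0 + 13t; substituting into the second, 13t ≡ 32 − 0 ≡ 32 (mod 40).
Invert 13 mod 40 by the Euclidean algorithm: 40 = 3·13 + 1, 13 = 13·1 + 0; back-substituting, 1 = 40 − 3·13. Hence 13·(-3) ≡ 1, so 13⁻¹ ≡ -3 ≡ 37 (mod 40).
Therefore t ≡ 37·32 = 1184 ≡ 24 (mod 40).
With t = 24: x = 0 + 13·24 = 312.
Check: 312 mod 13 = 0, 312 mod 40 = 32. ✓

x = 312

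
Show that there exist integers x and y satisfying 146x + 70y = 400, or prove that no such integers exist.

x = 20, y = -36

gcd(146, 70) = 2, and 2 divides 400, so integer solutions exist.
Dividing through by 2 reduces the equation to 73x + 35y = 200.
Euclidean algorithm: 73 = 2·35 + 3, 35 = 11·3 + 2, 3 = 1·2 + 1, 2 = 2·1 + 0.
Back-substituting, 1 = 3 − 1·2 = 3 − (35 − 11·3) = −35 + 12·3 = −35 + 12·(73 − 2·35) = 12·73 − 25·35; that is, 73·12 + 35·(-25) = 1.
Scaling by 200 gives the particular solution (x, y) = (2400, -5000).
Subtracting 68·35 from x and adding 68·73 to y gives the tidier solution (20, -36).
Indeed 146·20 + 70·(-36) = 2920 − 2520 = 400.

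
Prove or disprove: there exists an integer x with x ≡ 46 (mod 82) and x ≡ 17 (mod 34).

Both moduli are multiples of 2 = gcd(82, 34), so any solution would satisfy x ≡ 46 and x ≡ 17 modulo 2 simultaneously.
However 46 ≡ 0 and 17 ≡ 1 (mod 2), and 0 ≠ 1.
So no integer satisfies both congruences.

There is no such integer.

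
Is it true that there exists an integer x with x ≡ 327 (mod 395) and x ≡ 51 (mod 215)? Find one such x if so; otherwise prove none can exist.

Both moduli are multiples of 5 = gcd(395, 215), so any solution would satisfy x ≡ 327 and x ≡ 51 modulo 5 simultaneously.
However 327 ≡ 2 and 51 ≡ 1 (mod 5), and 2 ≠ 1.
Hence the system has no solution.

No such integer exists.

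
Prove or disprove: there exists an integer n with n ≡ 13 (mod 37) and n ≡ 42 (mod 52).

The moduli 37 and 52 are coprime, so by the Chinese Remainder Theorem a unique solution modulo 1924 exists.
Write n = 13 + 37t and require 13 + 37t ≡ 42 (mod 52), i.e. 37t ≡ 29 (mod 52).
Since 37·45 = 1665 = 32·52 + 1, the inverse of 37 mod 52 is 45.
Therefore t ≡ 45·29 = 1305 ≡ 5 (mod 52).
With t = 5: n = 13 + 37·5 = 198.
Check: 198 mod 37 = 13, 198 mod 52 = 42. ✓

n = 198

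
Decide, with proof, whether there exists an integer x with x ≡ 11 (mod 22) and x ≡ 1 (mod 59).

x = 473

gcd(22, 59) = 1, so the Chinese Remainder Theorem guarantees exactly one residue class mod 1298 satisfying both.
Any solution of the first congruence is x = 11 + 22t; substituting into the second, 22t ≡ 1 − 11 ≡ 49 (mod 59).
Note 22·51 = 1122 ≡ 1 (mod 59) (as 1122 − 1 = 19·59), so 22⁻¹ ≡ 51.
Therefore t ≡ 51·49 = 2499 ≡ 21 (mod 59).
With t = 21: x = 11 + 22·21 = 473.
Indeed 473 ≡ 11 (mod 22) and 473 ≡ 1 (mod 59).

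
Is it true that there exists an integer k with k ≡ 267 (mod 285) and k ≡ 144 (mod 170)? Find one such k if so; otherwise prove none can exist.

There is no such integer.

Reduce both congruences modulo 5, which divides 285 and 170: they say k ≡ 267 (mod 5) and k ≡ 144 (mod 5).
However 267 ≡ 2 and 144 ≡ 4 (mod 5), and 2 ≠ 4.
Hence the system has no solution.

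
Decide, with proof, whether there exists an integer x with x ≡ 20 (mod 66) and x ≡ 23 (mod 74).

There is no such integer.

Both moduli are multiples of 2 = gcd(66, 74), so any solution would satisfy x ≡ 20 and x ≡ 23 modulo 2 simultaneously.
But 20 mod 2 = 0 while 23 mod 2 = 1, a contradiction.
Hence the system has no solution.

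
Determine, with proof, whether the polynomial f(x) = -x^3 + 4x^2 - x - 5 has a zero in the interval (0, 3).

Such a root exists.

f(0) = -5 and f(3) = 1, which have opposite signs.
Since f is a polynomial it is continuous on [0, 3].
By the Intermediate Value Theorem f must vanish at some point of (0, 3).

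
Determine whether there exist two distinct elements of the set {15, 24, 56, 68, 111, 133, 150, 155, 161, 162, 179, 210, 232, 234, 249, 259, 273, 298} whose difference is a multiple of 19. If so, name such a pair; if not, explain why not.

Reduce each element modulo 19: 15↦15, 24↦5, 56↦18, 68↦11, 111↦16, 133↦0, 150↦17, 155↦3, 161↦9, 162↦10, 179↦8, 210↦1, 232↦4, 234↦6, 249↦2, 259↦12, 273↦7, 298↦13.
No residue repeats among the 18 elements, so no pair has difference ≡ 0 (mod 19).

No such pair exists.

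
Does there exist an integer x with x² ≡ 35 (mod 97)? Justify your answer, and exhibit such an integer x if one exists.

x = 36

x = 36 works: 36² = 1296, and 1296 − 35 = 1261 = 13·97.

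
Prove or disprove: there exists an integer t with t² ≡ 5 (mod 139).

t = 127

t = 127 works: 127² = 16129, and 16129 − 5 = 16124 = 116·139.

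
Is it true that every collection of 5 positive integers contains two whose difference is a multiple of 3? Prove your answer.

There are exactly 3 possible remainders on division by 3.
With 5 integers and only 3 classes, the pigeonhole principle forces two of them, say a and b, into the same class.
Equal remainders mean a − b ≡ 0 (mod 3), so 3 divides their difference.

Yes.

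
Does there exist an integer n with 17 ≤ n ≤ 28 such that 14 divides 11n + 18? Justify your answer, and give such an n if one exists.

n = 20

n = 20 works, since 11·20 + 18 = 238 = 17·14.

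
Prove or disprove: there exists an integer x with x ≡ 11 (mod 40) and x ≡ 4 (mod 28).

Both moduli are multiples of 4 = gcd(40, 28), so any solution would satisfy x ≡ 11 and x ≡ 4 modulo 4 simultaneously.
But 11 mod 4 = 3 while 4 mod 4 = 0, a contradiction.
So no integer satisfies both congruences.

No, no such integer exists.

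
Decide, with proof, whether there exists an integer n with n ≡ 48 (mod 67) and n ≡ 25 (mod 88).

The moduli 67 and 88 are coprime, so by the Chinese Remainder Theorem a unique solution modulo 5896 exists.
Write n = 48 + 67t and require 48 + 67t ≡ 25 (mod 88), i.e. 67t ≡ 65 (mod 88).
Since 67·67 = 4489 = 51·88 + 1, the inverse of 67 mod 88 is 67.
Multiplying by 67: t ≡ 67·65 = 4355 ≡ 43 (mod 88).
Taking t = 43 gives n = 48 + 67·43 = 2929.
Check: 2929 mod 67 = 48, 2929 mod 88 = 25. ✓

n = 2929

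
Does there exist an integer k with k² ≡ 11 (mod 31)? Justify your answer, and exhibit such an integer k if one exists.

Apply Euler's criterion with the prime 31: 11 is a quadratic residue iff 11^15 ≡ 1 (mod 31), and a non-residue iff it is ≡ −1.
Repeated squaring mod 31: 11^2 = 121 ≡ 28; 11^4 ≡ 28² = 784 ≡ 9; 11^8 ≡ 9² = 81 ≡ 19.
Since 15 = 8 + 4 + 2 + 1, 11^15 ≡ 19 · 9 · 28 · 11; multiplying out mod 31: 19·9 = 171 ≡ 16, then 16·28 = 448 ≡ 14, then 14·11 = 154 ≡ 30. Thus 11^15 ≡ 30 ≡ −1 (mod 31).
By Euler's criterion 11 is a quadratic non-residue mod 31: no k satisfies k² ≡ 11 (mod 31).

No, no such integer exists.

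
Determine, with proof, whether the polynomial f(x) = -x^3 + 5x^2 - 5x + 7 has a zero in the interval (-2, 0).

The endpoint values f(-2) = 45 and f(0) = 7 are both positive. Claim: f(x) > 0 for every x in (-2, 0).
Substitute x = −u, where 0 < u < 2 on the interval. Expanding, f(−u) = u^3 + 5u^2 + 5u + 7.
All 4 nonzero coefficients of this polynomial in u are positive; hence for u > 0 the value is a sum of positive terms (the constant 7 among them).
So f is strictly positive on (-2, 0); no root exists in the interval.

No such root exists.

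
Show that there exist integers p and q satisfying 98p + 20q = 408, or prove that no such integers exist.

p = 6, q = -9

gcd(98, 20) = 2, and 2 divides 408, so integer solutions exist.
Dividing through by 2 reduces the equation to 49p + 10q = 204.
Dividing repeatedly: 49 = 4·10 + 9, 10 = 1·9 + 1, 9 = 9·1 + 0.
Back-substituting, 1 = 10 − 1·9 = 10 − (49 − 4·10) = −49 + 5·10; that is, 49·(-1) + 10·5 = 1.
Scaling by 204 gives the particular solution (p, q) = (-204, 1020).
Adding 21·10 to p and subtracting 21·49 from q gives the tidier solution (6, -9).
Check: 98·6 + 20·(-9) = 588 − 180 = 408. ✓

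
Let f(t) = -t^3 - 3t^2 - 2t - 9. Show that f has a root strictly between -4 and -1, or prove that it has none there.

Such a root exists.

f(-4) = 15 and f(-1) = -9, which have opposite signs.
Since f is a polynomial it is continuous on [-4, -1].
By the Intermediate Value Theorem f must vanish at some point of (-4, -1).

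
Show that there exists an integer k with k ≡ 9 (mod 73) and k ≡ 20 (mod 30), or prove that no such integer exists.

k = 1250

The moduli 73 and 30 are coprime, so by the Chinese Remainder Theorem a unique solution modulo 2190 exists.
Write k = 9 + 73t and require 9 + 73t ≡ 20 (mod 30), i.e. 73t ≡ 11 (mod 30).
73 ≡ 13 (mod 30), so this reads 13t ≡ 11 (mod 30). Note 13·7 = 91 ≡ 1 (mod 30) (as 91 − 1 = 3·30), so 13⁻¹ ≡ 7.
Multiplying by 7: t ≡ 7·11 = 77 ≡ 17 (mod 30).
Taking t = 17 gives k = 9 + 73·17 = 1250.
Check: 1250 mod 73 = 9, 1250 mod 30 = 20. ✓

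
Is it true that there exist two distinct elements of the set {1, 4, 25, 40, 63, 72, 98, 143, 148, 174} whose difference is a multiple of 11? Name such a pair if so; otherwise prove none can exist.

Reduce each element modulo 11: 1↦1, 4↦4, 25↦3, 40↦7, 63↦8, 72↦6, 98↦10, 143↦0, 148↦5, 174↦9.
All 10 residues are distinct, so no two elements differ by a multiple of 11.

No, no such pair exists.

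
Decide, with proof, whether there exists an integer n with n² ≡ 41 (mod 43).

n = 27

Take n = 27. Then 27² = 729 = 16·43 + 41, so 27² ≡ 41 (mod 43).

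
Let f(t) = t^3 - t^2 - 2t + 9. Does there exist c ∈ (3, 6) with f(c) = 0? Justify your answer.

The endpoint values f(3) = 21 and f(6) = 177 are both positive. Claim: f(t) > 0 for every t in (3, 6).
Shift to the endpoint 3: with t = 3 + u (0 < u < 3), one computes f(3 + u) = u^3 + 8u^2 + 19u + 21.
All 4 nonzero coefficients of this polynomial in u are positive; hence for u > 0 the value is a sum of positive terms (the constant 21 among them).
Therefore f(t) > 0 throughout (3, 6), and f has no zero there.

No.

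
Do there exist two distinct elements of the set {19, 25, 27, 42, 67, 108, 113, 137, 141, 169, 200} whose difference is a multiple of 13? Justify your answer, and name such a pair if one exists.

Residues mod 13: 19↦6, 25↦12, 27↦1, 42↦3, 67↦2, 108↦4, 113↦9, 137↦7, 141↦11, 169↦0, 200↦5.
No residue repeats among the 11 elements, so no pair has difference ≡ 0 (mod 13).

No, no such pair exists.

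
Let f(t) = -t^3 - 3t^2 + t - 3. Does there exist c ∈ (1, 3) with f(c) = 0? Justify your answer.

f has no root in that interval.

The endpoint values f(1) = -6 and f(3) = -54 are both negative. Claim: f(t) < 0 for every t in (1, 3).
Substitute t = 1 + u, where 0 < u < 2 on the interval. Expanding, f(1 + u) = -u^3 - 6u^2 - 8u - 6.
All 4 nonzero coefficients of this polynomial in u are negative; hence for u > 0 the value is a sum of negative terms (the constant -6 among them).
So f is strictly negative on (1, 3); no root exists in the interval.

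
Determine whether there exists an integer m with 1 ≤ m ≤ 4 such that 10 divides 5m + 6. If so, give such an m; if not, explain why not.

No, no such integer m in that range exists.

For m = 1, 2, 3, 4 the values of 5m + 6 modulo 10 are 1, 6, 1, 6 respectively.
The residue 0 does not occur, so no m in [1, 4] makes 5m + 6 a multiple of 10.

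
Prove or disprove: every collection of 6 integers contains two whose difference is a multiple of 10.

No; for instance {45, 46, 47, 48, 49, 50} is a counterexample.

Try 6 consecutive integers, 45, 46, …, 50. Their remainders mod 10 are 5, 6, 7, 8, 9, 0 — pairwise different, as any 6 ≤ 10 consecutive integers have distinct residues.
No two share a residue, so no pair has difference divisible by 10; the claim fails for this set.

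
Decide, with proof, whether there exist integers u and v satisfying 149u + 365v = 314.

Since gcd(149, 365) = 1, every integer is an integer combination of 149 and 365.
Dividing repeatedly: 365 = 2·149 + 67, 149 = 2·67 + 15, 67 = 4·15 + 7, 15 = 2·7 + 1, 7 = 7·1 + 0.
Working back up the chain: 1 = 15 − 2·7 = 15 − 2·(67 − 4·15) = −2·67 + 9·15 = −2·67 + 9·(149 − 2·67) = 9·149 − 20·67 = 9·149 − 20·(365 − 2·149) = −20·365 + 49·149. So 149·49 + 365·(-20) = 1.
Times 314: 149·15386 + 365·(-6280) = 314, so (15386, -6280) solves it.
Shifting by a multiple of (365, −149) keeps it a solution: u = 15386 − 42·365 = 56, v = -6280 + 42·149 = -22.
Check: 149·56 + 365·(-22) = 8344 − 8030 = 314. ✓

u = 56, v = -22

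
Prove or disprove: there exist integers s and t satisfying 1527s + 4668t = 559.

There are no such integers.

gcd(1527, 4668) = 3, so every integer of the form 1527s + 4668t is a multiple of 3.
However 559 leaves remainder 1 on division by 3.
Therefore 1527s + 4668t = 559 has no solution in integers.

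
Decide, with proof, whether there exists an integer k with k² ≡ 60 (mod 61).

k = 50

k = 50 works: 50² = 2500, and 2500 − 60 = 2440 = 40·61.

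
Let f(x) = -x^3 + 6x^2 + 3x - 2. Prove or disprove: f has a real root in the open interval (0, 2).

Such a root exists.

f(0) = -2 and f(2) = 20, which have opposite signs.
Since f is a polynomial it is continuous on [0, 2].
By the Intermediate Value Theorem f must vanish at some point of (0, 2).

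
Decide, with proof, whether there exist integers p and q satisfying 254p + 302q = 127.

There are no such integers.

gcd(254, 302) = 2, so every integer of the form 254p + 302q is a multiple of 2.
However 127 leaves remainder 1 on division by 2.
So the equation is unsolvable over ℤ.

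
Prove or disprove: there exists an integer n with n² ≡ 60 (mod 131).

Take n = 45. Then 45² = 2025 = 15·131 + 60, so 45² ≡ 60 (mod 131).

n = 45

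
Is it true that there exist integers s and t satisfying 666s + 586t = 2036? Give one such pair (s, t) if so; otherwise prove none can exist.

s = 128, t = -142

gcd(666, 586) = 2, and 2 divides 2036, so integer solutions exist.
Dividing through by 2 reduces the equation to 333s + 293t = 1018.
Run the Euclidean algorithm on 333 and 293: 333 = 1·293 + 40, 293 = 7·40 + 13, 40 = 3·13 + 1, 13 = 13·1 + 0.
Working back up the chain: 1 = 40 − 3·13 = 40 − 3·(293 − 7·40) = −3·293 + 22·40 = −3·293 + 22·(333 − 1·293) = 22·333 − 25·293. So 333·22 + 293·(-25) = 1.
Multiplying through by 1018: s = 22·1018 = 22396, t = (-25)·1018 = -25450 is a solution.
Shifting by a multiple of (293, −333) keeps it a solution: s = 22396 − 76·293 = 128, t = -25450 + 76·333 = -142.
Check: 666·128 + 586·(-142) = 85248 − 83212 = 2036. ✓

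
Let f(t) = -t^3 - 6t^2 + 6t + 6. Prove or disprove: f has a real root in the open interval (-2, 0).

Such a root exists.

f(-2) = -22 and f(0) = 6, which have opposite signs.
f is continuous everywhere (it is a polynomial), in particular on [-2, 0].
By the Intermediate Value Theorem f must vanish at some point of (-2, 0).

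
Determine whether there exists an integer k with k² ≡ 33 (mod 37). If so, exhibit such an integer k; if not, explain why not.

Take k = 25. Then 25² = 625 = 16·37 + 33, so 25² ≡ 33 (mod 37).

k = 25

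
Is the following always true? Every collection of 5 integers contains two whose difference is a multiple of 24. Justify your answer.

No, the set {105, 106, 107, 108, 109} is a counterexample.

Take the 5 consecutive integers 105, 106, …, 109: their residues mod 24 are all distinct because 5 ≤ 24.
No two share a residue, so no pair has difference divisible by 24; the claim fails for this set.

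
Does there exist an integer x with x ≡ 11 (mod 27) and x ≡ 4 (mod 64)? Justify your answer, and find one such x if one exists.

The moduli 27 and 64 are coprime, so by the Chinese Remainder Theorem a unique solution modulo 1728 exists.
Write x = 11 + 27t and require 11 + 27t ≡ 4 (mod 64), i.e. 27t ≡ 57 (mod 64).
Note 27·19 = 513 ≡ 1 (mod 64) (as 513 − 1 = 8·64), so 27⁻¹ ≡ 19.
Multiplying by 19: t ≡ 19·57 = 1083 ≡ 59 (mod 64).
Taking t = 59 gives x = 11 + 27·59 = 1604.
Indeed 1604 ≡ 11 (mod 27) and 1604 ≡ 4 (mod 64).

x = 1604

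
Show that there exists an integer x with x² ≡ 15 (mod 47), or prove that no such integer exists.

Apply Euler's criterion with the prime 47: 15 is a quadratic residue iff 15^23 ≡ 1 (mod 47), and a non-residue iff it is ≡ −1.
Repeated squaring mod 47: 15^2 = 225 ≡ 37; 15^4 ≡ 37² = 1369 ≡ 6; 15^8 ≡ 6² = 36 ≡ 36; 15^16 ≡ 36² = 1296 ≡ 27.
Since 23 = 16 + 4 + 2 + 1, 15^23 ≡ 27 · 6 · 37 · 15; multiplying out mod 47: 27·6 = 162 ≡ 21, then 21·37 = 777 ≡ 25, then 25·15 = 375 ≡ 46. Thus 15^23 ≡ 46 ≡ −1 (mod 47).
The value −1 means 15 is a non-residue modulo 47, so x² ≡ 15 (mod 47) is impossible.

There is no such integer.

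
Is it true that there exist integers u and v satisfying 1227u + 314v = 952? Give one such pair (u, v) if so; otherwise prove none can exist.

Since gcd(1227, 314) = 1, every integer is an integer combination of 1227 and 314.
Euclidean algorithm: 1227 = 3·314 + 285, 314 = 1·285 + 29, 285 = 9·29 + 24, 29 = 1·24 + 5, 24 = 4·5 + 4, 5 = 1·4 + 1, 4 = 4·1 + 0.
Back-substituting, 1 = 5 − 1·4 = 5 − (24 − 4·5) = −24 + 5·5 = −24 + 5·(29 − 1·24) = 5·29 − 6·24 = 5·29 − 6·(285 − 9·29) = −6·285 + 59·29 = −6·285 + 59·(314 − 1·285) = 59·314 − 65·285 = 59·314 − 65·(1227 − 3·314) = −65·1227 + 254·314; that is, 1227·(-65) + 314·254 = 1.
Times 952: 1227·(-61880) + 314·241808 = 952, so (-61880, 241808) solves it.
Adding 198·314 to u and subtracting 198·1227 from v gives the tidier solution (292, -1138).
Indeed 1227·292 + 314·(-1138) = 358284 − 357332 = 952.

u = 292, v = -1138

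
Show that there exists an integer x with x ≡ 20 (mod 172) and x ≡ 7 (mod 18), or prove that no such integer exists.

No such integer exists.

Reduce both congruences modulo 2, which divides 172 and 18: they say x ≡ 20 (mod 2) and x ≡ 7 (mod 2).
But 20 mod 2 = 0 while 7 mod 2 = 1, a contradiction.
Therefore no such x exists.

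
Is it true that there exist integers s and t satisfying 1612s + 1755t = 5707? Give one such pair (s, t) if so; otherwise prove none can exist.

gcd(1612, 1755) = 13, and 13 divides 5707, so integer solutions exist.
Dividing through by 13 reduces the equation to 124s + 135t = 439.
Run the Euclidean algorithm on 135 and 124: 135 = 1·124 + 11, 124 = 11·11 + 3, 11 = 3·3 + 2, 3 = 1·2 + 1, 2 = 2·1 + 0.
Unwinding: 1 = 3 − 1·2 = 3 − (11 − 3·3) = −11 + 4·3 = −11 + 4·(124 − 11·11) = 4·124 − 45·11 = 4·124 − 45·(135 − 1·124) = −45·135 + 49·124, i.e. 124·49 + 135·(-45) = 1.
Multiplying through by 439: s = 49·439 = 21511, t = (-45)·439 = -19755 is a solution.
Subtracting 159·135 from s and adding 159·124 to t gives the tidier solution (46, -39).
Indeed 1612·46 + 1755·(-39) = 74152 − 68445 = 5707.

s = 46, t = -39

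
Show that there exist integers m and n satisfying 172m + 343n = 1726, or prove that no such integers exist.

172 and 343 are coprime, so 172m + 343n ranges over all of ℤ.
Dividing repeatedly: 343 = 1·172 + 171, 172 = 1·171 + 1, 171 = 171·1 + 0.
Unwinding: 1 = 172 − 1·171 = 172 − (343 − 1·172) = −343 + 2·172, i.e. 172·2 + 343·(-1) = 1.
Multiplying through by 1726: m = 2·1726 = 3452, n = (-1)·1726 = -1726 is a solution.
Shifting by a multiple of (343, −172) keeps it a solution: m = 3452 − 10·343 = 22, n = -1726 + 10·172 = -6.
Check: 172·22 + 343·(-6) = 3784 − 2058 = 1726. ✓

m = 22, n = -6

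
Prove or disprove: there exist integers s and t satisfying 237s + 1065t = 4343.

No, no such integers exist.

gcd(237, 1065) = 3, so every integer of the form 237s + 1065t is a multiple of 3.
But 4343 = 3·1447 + 2, so 3 ∤ 4343.
So the equation is unsolvable over ℤ.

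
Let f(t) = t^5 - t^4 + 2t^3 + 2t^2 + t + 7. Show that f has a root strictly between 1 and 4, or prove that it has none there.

f(1) = 12 and f(4) = 939, both positive, so a sign-change argument is unavailable; we show f keeps this sign on the whole interval.
Substitute t = 1 + u, where 0 < u < 3 on the interval. Expanding, f(1 + u) = u^5 + 4u^4 + 8u^3 + 12u^2 + 12u + 12.
The nonzero coefficients here are all positive, so for u > 0 every term is positive (or zero), and the constant term 12 is strictly positive.
Therefore f(t) > 0 throughout (1, 4), and f has no zero there.

No such root exists.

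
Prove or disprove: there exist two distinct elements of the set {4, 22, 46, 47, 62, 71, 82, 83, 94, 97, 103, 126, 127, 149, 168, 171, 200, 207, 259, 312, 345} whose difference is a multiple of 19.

The pair (22, 345) works.

22 mod 19 = 3 and 345 mod 19 = 3, so 345 − 22 = 323 = 17·19.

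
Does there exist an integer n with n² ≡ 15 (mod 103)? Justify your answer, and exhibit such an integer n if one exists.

n = 18

Take n = 18. Then 18² = 324 = 3·103 + 15, so 18² ≡ 15 (mod 103).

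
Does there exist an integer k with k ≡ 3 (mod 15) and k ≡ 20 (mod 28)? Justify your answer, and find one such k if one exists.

Since 15 and 28 share no common factor, CRT says the pair of congruences has a solution (unique mod 420).
Write k = 3 + 15t and require 3 + 15t ≡ 20 (mod 28), i.e. 15t ≡ 17 (mod 28).
Note 15·15 = 225 ≡ 1 (mod 28) (as 225 − 1 = 8·28), so 15⁻¹ ≡ 15.
Multiplying by 15: t ≡ 15·17 = 255 ≡ 3 (mod 28).
Taking t = 3 gives k = 3 + 15·3 = 48.
Check: 48 mod 15 = 3, 48 mod 28 = 20. ✓

k = 48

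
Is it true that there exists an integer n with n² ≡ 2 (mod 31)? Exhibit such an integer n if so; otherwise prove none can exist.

Take n = 8. Then 8² = 64 = 2·31 + 2, so 8² ≡ 2 (mod 31).

n = 8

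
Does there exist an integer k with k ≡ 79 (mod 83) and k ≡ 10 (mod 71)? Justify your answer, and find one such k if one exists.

k = 1075

Since 83 and 71 share no common factor, CRT says the pair of congruences has a solution (unique mod 5893).
Write k = 79 + 83t and require 79 + 83t ≡ 10 (mod 71), i.e. 83t ≡ 2 (mod 71).
83 ≡ 12 (mod 71), so this reads 12t ≡ 2 (mod 71). Note 12·6 = 72 ≡ 1 (mod 71) (as 72 − 1 = 1·71), so 12⁻¹ ≡ 6.
Multiplying by 6: t ≡ 6·2 = 12 (mod 71).
With t = 12: k = 79 + 83·12 = 1075.
Check: 1075 mod 83 = 79, 1075 mod 71 = 10. ✓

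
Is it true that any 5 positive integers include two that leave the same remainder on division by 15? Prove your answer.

Take the 5 consecutive integers 42, 43, …, 46: their residues mod 15 are all distinct because 5 ≤ 15.
So no two of them leave the same remainder on division by 15; the claim fails for this set.

No; for instance {42, 43, 44, 45, 46} is a counterexample.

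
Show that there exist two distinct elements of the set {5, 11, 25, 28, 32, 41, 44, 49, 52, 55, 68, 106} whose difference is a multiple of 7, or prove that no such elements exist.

Yes: 5 and 68.

5 mod 7 = 5 and 68 mod 7 = 5, so 68 − 5 = 63 = 9·7.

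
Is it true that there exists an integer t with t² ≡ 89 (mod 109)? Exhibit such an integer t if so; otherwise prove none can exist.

t = 31

Take t = 31. Then 31² = 961 = 8·109 + 89, so 31² ≡ 89 (mod 109).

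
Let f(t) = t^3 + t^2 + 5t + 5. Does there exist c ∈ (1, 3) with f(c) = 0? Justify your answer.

No such root exists.

f(1) = 12 and f(3) = 56, both positive.
The derivative f'(t) = 3t^2 + 2t + 5 is a quadratic with discriminant 2² − 4·3·5 = -56 < 0; it never vanishes, so it is always positive (sign of the leading coefficient).
So f is strictly increasing; between 1 and 3 its values lie between f(1) = 12 and f(3) = 56, all positive. Therefore f has no root in (1, 3).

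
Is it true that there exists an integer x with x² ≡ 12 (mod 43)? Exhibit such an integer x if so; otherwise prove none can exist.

43 is prime, so by Euler's criterion 12 is a square mod 43 iff 12^((43−1)/2) = 12^21 ≡ 1 (mod 43).
Repeated squaring mod 43: 12^2 = 144 ≡ 15; 12^4 ≡ 15² = 225 ≡ 10; 12^8 ≡ 10² = 100 ≡ 14; 12^16 ≡ 14² = 196 ≡ 24.
Since 21 = 16 + 4 + 1, 12^21 ≡ 24 · 10 · 12; multiplying out mod 43: 24·10 = 240 ≡ 25, then 25·12 = 300 ≡ 42. Thus 12^21 ≡ 42 ≡ −1 (mod 43).
The value −1 means 12 is a non-residue modulo 43, so x² ≡ 12 (mod 43) is impossible.

No, no such integer exists.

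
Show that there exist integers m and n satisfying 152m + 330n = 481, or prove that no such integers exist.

There are no such integers.

gcd(152, 330) = 2, so every integer of the form 152m + 330n is a multiple of 2.
But 481 is not a multiple of 2 (it leaves remainder 1).
Hence no integers m, n satisfy the equation.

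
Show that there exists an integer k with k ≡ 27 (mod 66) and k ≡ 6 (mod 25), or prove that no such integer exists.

gcd(66, 25) = 1, so the Chinese Remainder Theorem guarantees exactly one residue class mod 1650 satisfying both.
Write k = 27 + 66t and require 27 + 66t ≡ 6 (mod 25), i.e. 66t ≡ 4 (mod 25).
66 ≡ 16 (mod 25), so this reads 16t ≡ 4 (mod 25). Invert 16 mod 25 by the Euclidean algorithm: 25 = 1·16 + 9, 16 = 1·9 + 7, 9 = 1·7 + 2, 7 = 3·2 + 1, 2 = 2·1 + 0; back-substituting, 1 = 7 − 3·2 = 7 − 3·(9 − 1·7) = −3·9 + 4·7 = −3·9 + 4·(16 − 1·9) = 4·16 − 7·9 = 4·16 − 7·(25 − 1·16) = −7·25 + 11·16. Hence 16·11 ≡ 1, so 16⁻¹ ≡ 11 (mod 25).
Multiplying by 11: t ≡ 11·4 = 44 ≡ 19 (mod 25).
With t = 19: k = 27 + 66·19 = 1281.
Check: 1281 mod 66 = 27, 1281 mod 25 = 6. ✓

k = 1281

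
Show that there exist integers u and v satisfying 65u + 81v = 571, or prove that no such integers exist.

u = 20, v = -9

Since gcd(65, 81) = 1, every integer is an integer combination of 65 and 81.
Euclidean algorithm: 81 = 1·65 + 16, 65 = 4·16 + 1, 16 = 16·1 + 0.
Back-substituting, 1 = 65 − 4·16 = 65 − 4·(81 − 1·65) = −4·81 + 5·65; that is, 65·5 + 81·(-4) = 1.
Multiplying through by 571: u = 5·571 = 2855, v = (-4)·571 = -2284 is a solution.
Subtracting 35·81 from u and adding 35·65 to v gives the tidier solution (20, -9).
Check: 65·20 + 81·(-9) = 1300 − 729 = 571. ✓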